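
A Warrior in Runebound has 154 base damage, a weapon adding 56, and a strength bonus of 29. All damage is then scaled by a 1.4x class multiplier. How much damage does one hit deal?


Sum base + weapon + str = 154 + 56 + 29 = 239
Multiply by 1.4:
239 * 1.4 = 334.6

334.6 damage


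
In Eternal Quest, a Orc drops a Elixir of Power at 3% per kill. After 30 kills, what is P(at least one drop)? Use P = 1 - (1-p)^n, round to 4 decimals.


P(at least one) = 1 - P(none) = 1 - (1-p)^n
p = 3/100 = 0.03
1 - p = 0.97
(1 - p)^30 = 0.97^30 = 0.401007
P(at least one) = 1 - 0.401007 = 0.5990

0.5990


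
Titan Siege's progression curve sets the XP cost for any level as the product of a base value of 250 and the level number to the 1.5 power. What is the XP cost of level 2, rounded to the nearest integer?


XP = 250 * level^1.5
Substitute level = 2:
XP = 250 * 2^1.5
= 250 * 2.8284
= 707

707 XP


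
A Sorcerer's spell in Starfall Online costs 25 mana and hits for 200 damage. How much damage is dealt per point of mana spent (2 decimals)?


Efficiency = damage / mana
= 200 / 25
= 8.00

8.00 dmg/mana


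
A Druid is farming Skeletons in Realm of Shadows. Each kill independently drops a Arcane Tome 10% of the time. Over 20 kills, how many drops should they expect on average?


Expected drops = kills * (drop_rate / 100)
= 20 * (10 / 100)
= 20 * 0.1
= 2.0

2.0 drops


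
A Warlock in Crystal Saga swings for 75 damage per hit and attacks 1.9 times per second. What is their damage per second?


DPS = damage * attack_speed
= 75 * 1.9
= 142.5

142.5 DPS


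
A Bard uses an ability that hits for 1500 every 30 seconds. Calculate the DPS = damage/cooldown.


DPS = damage / cooldown
= 1500 / 30
= 50.00

50.00 DPS


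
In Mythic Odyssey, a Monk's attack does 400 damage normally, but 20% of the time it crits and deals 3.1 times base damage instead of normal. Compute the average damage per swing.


E[dmg] = base * (1 + crit_chance * (crit_mult - 1))
cc as decimal = 20/100 = 0.2
cm - 1 = 3.1 - 1 = 2.1
Bonus factor = 0.2 * 2.1 = 0.42
Total multiplier = 1 + 0.42 = 1.42
Expected damage = 400 * 1.42 = 568.00

568.00 damage


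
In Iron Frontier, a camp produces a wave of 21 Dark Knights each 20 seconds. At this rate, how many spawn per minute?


Spawns per minute = count * (60 / interval)
= 21 * (60 / 20)
= 21 * 3.0
= 63.0

63.0 per minute


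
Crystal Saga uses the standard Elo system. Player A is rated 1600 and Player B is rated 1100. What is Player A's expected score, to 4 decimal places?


Elo expected score: Ea = 1/(1 + 10^((Rb-Ra)/400))
Rb - Ra = 1100 - 1600 = -500
(Rb-Ra)/400 = -500/400 = -1.25
10^-1.25 = 0.056234
Ea = 1/(1 + 0.056234) = 1/1.056234 = 0.9468

0.9468


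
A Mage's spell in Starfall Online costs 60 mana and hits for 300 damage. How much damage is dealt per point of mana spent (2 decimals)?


Efficiency = damage / mana
= 300 / 60
= 5.00

5.00 dmg/mana


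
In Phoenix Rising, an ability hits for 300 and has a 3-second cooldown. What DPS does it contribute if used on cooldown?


DPS = damage / cooldown
= 300 / 3
= 100.00

100.00 DPS


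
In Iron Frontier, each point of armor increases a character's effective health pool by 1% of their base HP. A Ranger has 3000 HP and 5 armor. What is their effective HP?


EHP = 3000 * (1 + 5/100)
= 3000 * (1 + 0.05)
= 3000 * 1.05
= 3150.0

3150.0 EHP


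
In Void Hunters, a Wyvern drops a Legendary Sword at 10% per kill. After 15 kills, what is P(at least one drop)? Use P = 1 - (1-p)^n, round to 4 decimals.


P(at least one) = 1 - P(none) = 1 - (1-p)^n
p = 10/100 = 0.1
1 - p = 0.9
(1 - p)^15 = 0.9^15 = 0.205891
P(at least one) = 1 - 0.205891 = 0.7941

0.7941


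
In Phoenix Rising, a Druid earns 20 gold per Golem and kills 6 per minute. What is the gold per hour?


Gold per minute = 20 * 6 = 120
Gold per hour = 120 * 60 = 7200

7200 gold/hour


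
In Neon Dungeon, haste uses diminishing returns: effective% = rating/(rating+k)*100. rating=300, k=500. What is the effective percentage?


effective% = rating / (rating + k) * 100
= 300 / (300 + 500) * 100
= 300 / 800 * 100
= 0.375 * 100
= 37.50%

37.50%


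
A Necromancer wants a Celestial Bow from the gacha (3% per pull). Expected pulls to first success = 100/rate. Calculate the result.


Expected pulls for a geometric distribution = 1/p = 100 / rate%
= 100 / 3
= 33.33

33.33 pulls


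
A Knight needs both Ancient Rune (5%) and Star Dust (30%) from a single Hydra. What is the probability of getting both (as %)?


For independent events, P(both) = P(A) * P(B)
= 5% * 30%
= 150 / 100 %
= 1.5%

1.5%


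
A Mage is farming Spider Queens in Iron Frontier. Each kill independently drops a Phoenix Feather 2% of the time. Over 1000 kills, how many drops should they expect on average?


Expected drops = kills * (drop_rate / 100)
= 1000 * (2 / 100)
= 1000 * 0.02
= 20.0

20.0 drops


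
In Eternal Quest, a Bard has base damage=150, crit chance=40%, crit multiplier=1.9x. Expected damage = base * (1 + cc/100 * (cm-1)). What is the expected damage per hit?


E[dmg] = base * (1 + crit_chance * (crit_mult - 1))
cc as decimal = 40/100 = 0.4
cm - 1 = 1.9 - 1 = 0.9
Bonus factor = 0.4 * 0.9 = 0.36
Total multiplier = 1 + 0.36 = 1.36
Expected damage = 150 * 1.36 = 204.00

204.00 damage


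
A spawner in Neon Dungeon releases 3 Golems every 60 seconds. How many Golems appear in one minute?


Spawns per minute = count * (60 / interval)
= 3 * (60 / 60)
= 3 * 1.0
= 3.0

3.0 per minute


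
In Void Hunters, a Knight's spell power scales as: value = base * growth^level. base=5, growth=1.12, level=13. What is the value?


value = base * growth^level
= 5 * 1.12^13
= 5 * 4.363493
= 21.82

21.82 spell power


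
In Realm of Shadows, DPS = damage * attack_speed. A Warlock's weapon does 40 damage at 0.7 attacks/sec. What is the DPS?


DPS = damage * attack_speed
= 40 * 0.7
= 28.0

28.0 DPS


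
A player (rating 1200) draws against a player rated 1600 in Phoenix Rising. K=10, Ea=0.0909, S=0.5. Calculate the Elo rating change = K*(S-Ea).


Elo update: delta = K * (S - Ea), where S = 0.5 (draws)
S - Ea = 0.5 - 0.0909 = 0.4091
Rating change = 10 * 0.4091
= 4.09

4.09 rating points


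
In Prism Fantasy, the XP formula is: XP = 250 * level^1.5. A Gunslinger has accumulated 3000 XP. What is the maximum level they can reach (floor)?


XP = 250 * level^1.5, so level = (XP / 250)^(1/1.5)
= (3000 / 250)^(1/1.5)
= 12.0^0.6667
= 5.2415
Floor: level = 5

level 5


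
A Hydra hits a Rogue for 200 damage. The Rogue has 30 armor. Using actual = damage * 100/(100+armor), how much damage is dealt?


actual = 200 * 100 / (100 + 30)
= 200 * 100 / 130
= 20000 / 130
= 153.85

153.85 damage


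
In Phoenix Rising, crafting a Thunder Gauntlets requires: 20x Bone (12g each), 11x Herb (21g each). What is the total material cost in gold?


Cost breakdown:
  Bone: 20 * 12 = 240
  Herb: 11 * 21 = 231
Total = 240 + 231 = 471

471 gold


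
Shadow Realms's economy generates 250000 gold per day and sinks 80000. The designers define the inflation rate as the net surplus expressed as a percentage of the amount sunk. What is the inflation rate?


Net gold = 250000 - 80000 = 170000
Inflation rate = net / sunk * 100 = 170000 / 80000 * 100
= 2.125 * 100
= 212.50%

212.50%


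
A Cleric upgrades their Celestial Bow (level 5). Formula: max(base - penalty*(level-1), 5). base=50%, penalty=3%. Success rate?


raw_rate = 50 - 3 * (5 - 1)
= 50 - 3 * 4
= 50 - 12
= 38
Apply floor: max(38, 5) = 38%

38%


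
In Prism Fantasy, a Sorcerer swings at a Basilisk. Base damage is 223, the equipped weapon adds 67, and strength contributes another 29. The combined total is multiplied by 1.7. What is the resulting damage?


Sum base + weapon + str = 223 + 67 + 29 = 319
Multiply by 1.7:
319 * 1.7 = 542.3

542.3 damage


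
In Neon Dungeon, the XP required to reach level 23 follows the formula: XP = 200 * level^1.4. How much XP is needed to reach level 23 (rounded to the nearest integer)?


XP = 200 * level^1.4
Substitute level = 23:
XP = 200 * 23^1.4
= 200 * 80.6156
= 16123

16123 XP


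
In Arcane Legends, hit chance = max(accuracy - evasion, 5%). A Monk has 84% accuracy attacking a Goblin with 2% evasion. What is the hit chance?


accuracy - evasion = 84 - 2 = 82
Apply floor: max(82, 5) = 82
Hit chance = 82%

82%


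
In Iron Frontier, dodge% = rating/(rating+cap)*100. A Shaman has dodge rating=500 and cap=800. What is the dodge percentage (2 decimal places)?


dodge% = 500 / (500 + 800) * 100
= 500 / 1300 * 100
= 0.384615 * 100
= 38.46%

38.46%


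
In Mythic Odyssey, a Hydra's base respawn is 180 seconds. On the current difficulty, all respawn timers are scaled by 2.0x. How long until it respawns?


Respawn time = base * multiplier
= 180 * 2.0
= 360.0 seconds

360.0 seconds


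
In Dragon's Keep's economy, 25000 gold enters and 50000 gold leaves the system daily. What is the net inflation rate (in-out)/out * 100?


Net gold = 25000 - 50000 = -25000
Inflation rate = net / sunk * 100 = -25000 / 50000 * 100
= -0.5 * 100
= -50.00%

-50.00%


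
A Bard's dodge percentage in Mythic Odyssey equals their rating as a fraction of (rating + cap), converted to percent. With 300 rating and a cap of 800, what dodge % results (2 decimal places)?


dodge% = 300 / (300 + 800) * 100
= 300 / 1100 * 100
= 0.272727 * 100
= 27.27%

27.27%


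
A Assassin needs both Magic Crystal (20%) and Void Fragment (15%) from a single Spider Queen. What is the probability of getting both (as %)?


For independent events, P(both) = P(A) * P(B)
= 20% * 15%
= 300 / 100 %
= 3.0%

3.0%


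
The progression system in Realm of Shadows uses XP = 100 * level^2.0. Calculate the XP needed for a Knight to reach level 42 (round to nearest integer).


XP = 100 * level^2.0
Substitute level = 42:
XP = 100 * 42^2.0
= 100 * 1764.0
= 176400

176400 XP


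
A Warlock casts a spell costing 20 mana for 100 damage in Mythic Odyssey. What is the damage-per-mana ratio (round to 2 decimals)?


Efficiency = damage / mana
= 100 / 20
= 5.00

5.00 dmg/mana


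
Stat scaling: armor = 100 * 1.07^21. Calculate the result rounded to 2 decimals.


value = base * growth^level
= 100 * 1.07^21
= 100 * 4.140562
= 414.06

414.06 armor


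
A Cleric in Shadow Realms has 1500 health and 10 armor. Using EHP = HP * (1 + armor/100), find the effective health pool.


EHP = 1500 * (1 + 10/100)
= 1500 * (1 + 0.1)
= 1500 * 1.1
= 1650.0

1650.0 EHP


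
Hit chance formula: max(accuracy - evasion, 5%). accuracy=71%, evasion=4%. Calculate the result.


accuracy - evasion = 71 - 4 = 67
Apply floor: max(67, 5) = 67
Hit chance = 67%

67%


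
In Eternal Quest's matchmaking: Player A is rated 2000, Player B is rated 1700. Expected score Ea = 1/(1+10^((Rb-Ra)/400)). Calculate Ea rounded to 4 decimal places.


Elo expected score: Ea = 1/(1 + 10^((Rb-Ra)/400))
Rb - Ra = 1700 - 2000 = -300
(Rb-Ra)/400 = -300/400 = -0.75
10^-0.75 = 0.177828
Ea = 1/(1 + 0.177828) = 1/1.177828 = 0.8490

0.8490


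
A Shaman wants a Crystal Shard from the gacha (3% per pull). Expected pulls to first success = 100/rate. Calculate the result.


Expected pulls for a geometric distribution = 1/p = 100 / rate%
= 100 / 3
= 33.33

33.33 pulls


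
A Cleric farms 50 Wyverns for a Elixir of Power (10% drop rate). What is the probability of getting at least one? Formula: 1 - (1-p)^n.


P(at least one) = 1 - P(none) = 1 - (1-p)^n
p = 10/100 = 0.1
1 - p = 0.9
(1 - p)^50 = 0.9^50 = 0.005154
P(at least one) = 1 - 0.005154 = 0.9948

0.9948


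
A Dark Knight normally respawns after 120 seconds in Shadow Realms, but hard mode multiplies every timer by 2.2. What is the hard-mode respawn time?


Respawn time = base * multiplier
= 120 * 2.2
= 264.0 seconds

264.0 seconds


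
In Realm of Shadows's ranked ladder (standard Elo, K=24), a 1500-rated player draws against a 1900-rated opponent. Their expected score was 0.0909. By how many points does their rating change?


Elo update: delta = K * (S - Ea), where S = 0.5 (draws)
S - Ea = 0.5 - 0.0909 = 0.4091
Rating change = 24 * 0.4091
= 9.82

9.82 rating points


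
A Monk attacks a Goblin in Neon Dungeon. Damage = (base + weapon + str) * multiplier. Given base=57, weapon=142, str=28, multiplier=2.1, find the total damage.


Sum base + weapon + str = 57 + 142 + 28 = 227
Multiply by 2.1:
227 * 2.1 = 476.7

476.7 damage


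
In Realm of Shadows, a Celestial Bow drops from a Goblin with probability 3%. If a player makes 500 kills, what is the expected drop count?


Expected drops = kills * (drop_rate / 100)
= 500 * (3 / 100)
= 500 * 0.03
= 15.0

15.0 drops


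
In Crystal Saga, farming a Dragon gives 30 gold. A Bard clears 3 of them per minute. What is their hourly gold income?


Gold per minute = 30 * 3 = 90
Gold per hour = 90 * 60 = 5400

5400 gold/hour


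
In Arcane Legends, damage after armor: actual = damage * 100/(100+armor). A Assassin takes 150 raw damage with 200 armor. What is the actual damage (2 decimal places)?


actual = 150 * 100 / (100 + 200)
= 150 * 100 / 300
= 15000 / 300
= 50.00

50.00 damage


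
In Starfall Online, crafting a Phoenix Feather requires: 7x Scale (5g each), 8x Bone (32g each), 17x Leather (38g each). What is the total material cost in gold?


Cost breakdown:
  Scale: 7 * 5 = 35
  Bone: 8 * 32 = 256
  Leather: 17 * 38 = 646
Total = 35 + 256 + 646 = 937

937 gold


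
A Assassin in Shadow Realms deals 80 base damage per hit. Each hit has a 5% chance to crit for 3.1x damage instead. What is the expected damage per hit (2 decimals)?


E[dmg] = base * (1 + crit_chance * (crit_mult - 1))
cc as decimal = 5/100 = 0.05
cm - 1 = 3.1 - 1 = 2.1
Bonus factor = 0.05 * 2.1 = 0.105
Total multiplier = 1 + 0.105 = 1.105
Expected damage = 80 * 1.105 = 88.40

88.40 damage


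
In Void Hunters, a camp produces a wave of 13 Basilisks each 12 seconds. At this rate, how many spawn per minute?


Spawns per minute = count * (60 / interval)
= 13 * (60 / 12)
= 13 * 5.0
= 65.0

65.0 per minute


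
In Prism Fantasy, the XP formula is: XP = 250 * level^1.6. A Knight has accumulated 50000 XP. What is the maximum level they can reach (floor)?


XP = 250 * level^1.6, so level = (XP / 250)^(1/1.6)
= (50000 / 250)^(1/1.6)
= 200.0^0.625
= 27.4248
Floor: level = 27

level 27


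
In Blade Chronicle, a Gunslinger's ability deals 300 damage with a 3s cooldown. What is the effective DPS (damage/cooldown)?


DPS = damage / cooldown
= 300 / 3
= 100.00

100.00 DPS


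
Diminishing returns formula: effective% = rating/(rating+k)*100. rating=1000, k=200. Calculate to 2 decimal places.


effective% = rating / (rating + k) * 100
= 1000 / (1000 + 200) * 100
= 1000 / 1200 * 100
= 0.833333 * 100
= 83.33%

83.33%


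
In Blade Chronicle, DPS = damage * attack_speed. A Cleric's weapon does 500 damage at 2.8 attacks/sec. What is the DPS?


DPS = damage * attack_speed
= 500 * 2.8
= 1400.0

1400.0 DPS


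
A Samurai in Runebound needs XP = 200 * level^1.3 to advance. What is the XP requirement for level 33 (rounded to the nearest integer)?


XP = 200 * level^1.3
Substitute level = 33:
XP = 200 * 33^1.3
= 200 * 94.2037
= 18841

18841 XP


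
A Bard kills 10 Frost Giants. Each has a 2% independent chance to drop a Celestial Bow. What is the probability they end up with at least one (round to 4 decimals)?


P(at least one) = 1 - P(none) = 1 - (1-p)^n
p = 2/100 = 0.02
1 - p = 0.98
(1 - p)^10 = 0.98^10 = 0.817073
P(at least one) = 1 - 0.817073 = 0.1829

0.1829


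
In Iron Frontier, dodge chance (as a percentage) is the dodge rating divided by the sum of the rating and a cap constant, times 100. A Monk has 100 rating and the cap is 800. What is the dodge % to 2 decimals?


dodge% = 100 / (100 + 800) * 100
= 100 / 900 * 100
= 0.111111 * 100
= 11.11%

11.11%


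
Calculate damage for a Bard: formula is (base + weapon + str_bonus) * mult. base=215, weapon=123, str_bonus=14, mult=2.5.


Sum base + weapon + str = 215 + 123 + 14 = 352
Multiply by 2.5:
352 * 2.5 = 880.0

880.0 damage


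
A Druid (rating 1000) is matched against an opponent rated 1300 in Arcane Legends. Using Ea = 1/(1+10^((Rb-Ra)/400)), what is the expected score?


Elo expected score: Ea = 1/(1 + 10^((Rb-Ra)/400))
Rb - Ra = 1300 - 1000 = 300
(Rb-Ra)/400 = 300/400 = 0.75
10^0.75 = 5.623413
Ea = 1/(1 + 5.623413) = 1/6.623413 = 0.1510

0.1510


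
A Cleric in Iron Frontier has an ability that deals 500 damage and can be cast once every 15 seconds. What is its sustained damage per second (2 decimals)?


DPS = damage / cooldown
= 500 / 15
= 33.33

33.33 DPS


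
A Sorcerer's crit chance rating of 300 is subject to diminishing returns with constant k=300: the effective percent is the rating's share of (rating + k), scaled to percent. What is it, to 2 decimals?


effective% = rating / (rating + k) * 100
= 300 / (300 + 300) * 100
= 300 / 600 * 100
= 0.5 * 100
= 50.00%

50.00%


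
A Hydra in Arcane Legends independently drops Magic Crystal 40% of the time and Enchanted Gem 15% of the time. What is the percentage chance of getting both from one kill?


For independent events, P(both) = P(A) * P(B)
= 40% * 15%
= 600 / 100 %
= 6.0%

6.0%


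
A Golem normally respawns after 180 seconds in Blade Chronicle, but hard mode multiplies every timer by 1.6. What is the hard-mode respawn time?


Respawn time = base * multiplier
= 180 * 1.6
= 288.0 seconds

288.0 seconds


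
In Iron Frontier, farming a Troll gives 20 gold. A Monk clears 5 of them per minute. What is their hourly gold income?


Gold per minute = 20 * 5 = 100
Gold per hour = 100 * 60 = 6000

6000 gold/hour


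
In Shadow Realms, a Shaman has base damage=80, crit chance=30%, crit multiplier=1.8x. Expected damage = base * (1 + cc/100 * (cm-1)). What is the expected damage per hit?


E[dmg] = base * (1 + crit_chance * (crit_mult - 1))
cc as decimal = 30/100 = 0.3
cm - 1 = 1.8 - 1 = 0.8
Bonus factor = 0.3 * 0.8 = 0.24
Total multiplier = 1 + 0.24 = 1.24
Expected damage = 80 * 1.24 = 99.20

99.20 damage


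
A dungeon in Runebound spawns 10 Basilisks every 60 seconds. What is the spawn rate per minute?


Spawns per minute = count * (60 / interval)
= 10 * (60 / 60)
= 10 * 1.0
= 10.0

10.0 per minute


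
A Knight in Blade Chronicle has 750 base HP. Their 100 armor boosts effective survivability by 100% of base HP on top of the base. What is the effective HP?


EHP = 750 * (1 + 100/100)
= 750 * (1 + 1.0)
= 750 * 2.0
= 1500.0

1500.0 EHP


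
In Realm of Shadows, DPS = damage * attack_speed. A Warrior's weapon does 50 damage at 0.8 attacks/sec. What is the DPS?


DPS = damage * attack_speed
= 50 * 0.8
= 40.0

40.0 DPS


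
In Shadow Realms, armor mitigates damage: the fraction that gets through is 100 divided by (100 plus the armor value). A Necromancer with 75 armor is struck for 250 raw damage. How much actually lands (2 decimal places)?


actual = 250 * 100 / (100 + 75)
= 250 * 100 / 175
= 25000 / 175
= 142.86

142.86 damage


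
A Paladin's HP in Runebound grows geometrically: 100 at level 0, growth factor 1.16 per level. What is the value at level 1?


value = base * growth^level
= 100 * 1.16^1
= 100 * 1.16
= 116.00

116.00 HP


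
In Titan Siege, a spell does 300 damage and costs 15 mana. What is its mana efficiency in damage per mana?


Efficiency = damage / mana
= 300 / 15
= 20.00

20.00 dmg/mana


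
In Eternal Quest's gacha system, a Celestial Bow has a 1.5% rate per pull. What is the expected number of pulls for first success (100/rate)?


Expected pulls for a geometric distribution = 1/p = 100 / rate%
= 100 / 1.5
= 66.67

66.67 pulls


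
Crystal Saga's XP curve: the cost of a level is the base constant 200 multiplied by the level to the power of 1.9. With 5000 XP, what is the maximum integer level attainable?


XP = 200 * level^1.9, so level = (XP / 200)^(1/1.9)
= (5000 / 200)^(1/1.9)
= 25.0^0.5263
= 5.442
Floor: level = 5

level 5


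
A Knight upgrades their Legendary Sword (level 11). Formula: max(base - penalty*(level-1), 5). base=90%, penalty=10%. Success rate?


raw_rate = 90 - 10 * (11 - 1)
= 90 - 10 * 10
= 90 - 100
= -10
Apply floor: max(-10, 5) = 5%

5%


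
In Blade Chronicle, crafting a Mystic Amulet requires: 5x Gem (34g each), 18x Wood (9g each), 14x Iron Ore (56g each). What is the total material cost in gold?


Cost breakdown:
  Gem: 5 * 34 = 170
  Wood: 18 * 9 = 162
  Iron Ore: 14 * 56 = 784
Total = 170 + 162 + 784 = 1116

1116 gold


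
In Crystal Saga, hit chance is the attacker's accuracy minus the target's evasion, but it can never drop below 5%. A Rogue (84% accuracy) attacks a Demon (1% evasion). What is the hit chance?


accuracy - evasion = 84 - 1 = 83
Apply floor: max(83, 5) = 83
Hit chance = 83%

83%


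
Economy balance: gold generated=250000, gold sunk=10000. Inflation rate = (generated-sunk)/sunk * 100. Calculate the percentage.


Net gold = 250000 - 10000 = 240000
Inflation rate = net / sunk * 100 = 240000 / 10000 * 100
= 24.0 * 100
= 2400.00%

2400.00%


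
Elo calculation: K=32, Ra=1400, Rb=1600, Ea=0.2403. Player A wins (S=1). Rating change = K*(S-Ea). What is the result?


Elo update: delta = K * (S - Ea), where S = 1 (wins)
S - Ea = 1 - 0.2403 = 0.7597
Rating change = 32 * 0.7597
= 24.31

24.31 rating points


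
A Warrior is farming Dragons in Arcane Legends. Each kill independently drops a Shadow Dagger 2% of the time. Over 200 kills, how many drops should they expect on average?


Expected drops = kills * (drop_rate / 100)
= 200 * (2 / 100)
= 200 * 0.02
= 4.0

4.0 drops


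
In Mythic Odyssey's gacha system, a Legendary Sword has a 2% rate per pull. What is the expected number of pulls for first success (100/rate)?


Expected pulls for a geometric distribution = 1/p = 100 / rate%
= 100 / 2
= 50.0

50.0 pulls


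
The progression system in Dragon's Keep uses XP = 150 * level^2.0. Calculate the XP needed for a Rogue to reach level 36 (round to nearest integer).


XP = 150 * level^2.0
Substitute level = 36:
XP = 150 * 36^2.0
= 150 * 1296.0
= 194400

194400 XP


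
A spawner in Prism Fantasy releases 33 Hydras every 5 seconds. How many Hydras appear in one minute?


Spawns per minute = count * (60 / interval)
= 33 * (60 / 5)
= 33 * 12.0
= 396.0

396.0 per minute


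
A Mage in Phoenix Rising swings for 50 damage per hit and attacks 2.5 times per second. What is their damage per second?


DPS = damage * attack_speed
= 50 * 2.5
= 125.0

125.0 DPS


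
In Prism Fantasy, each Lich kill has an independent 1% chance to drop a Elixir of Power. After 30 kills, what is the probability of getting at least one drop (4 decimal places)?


P(at least one) = 1 - P(none) = 1 - (1-p)^n
p = 1/100 = 0.01
1 - p = 0.99
(1 - p)^30 = 0.99^30 = 0.739700
P(at least one) = 1 - 0.739700 = 0.2603

0.2603


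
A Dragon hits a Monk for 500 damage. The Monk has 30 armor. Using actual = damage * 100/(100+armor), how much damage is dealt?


actual = 500 * 100 / (100 + 30)
= 500 * 100 / 130
= 50000 / 130
= 384.62

384.62 damage


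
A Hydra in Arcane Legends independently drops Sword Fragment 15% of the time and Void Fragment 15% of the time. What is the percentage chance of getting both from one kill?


For independent events, P(both) = P(A) * P(B)
= 15% * 15%
= 225 / 100 %
= 2.25%

2.25%


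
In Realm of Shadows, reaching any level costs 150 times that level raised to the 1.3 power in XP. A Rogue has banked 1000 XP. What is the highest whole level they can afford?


XP = 150 * level^1.3, so level = (XP / 150)^(1/1.3)
= (1000 / 150)^(1/1.3)
= 6.6667^0.7692
= 4.303
Floor: level = 4

level 4


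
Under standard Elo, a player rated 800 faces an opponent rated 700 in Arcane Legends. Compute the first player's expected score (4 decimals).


Elo expected score: Ea = 1/(1 + 10^((Rb-Ra)/400))
Rb - Ra = 700 - 800 = -100
(Rb-Ra)/400 = -100/400 = -0.25
10^-0.25 = 0.562341
Ea = 1/(1 + 0.562341) = 1/1.562341 = 0.6401

0.6401


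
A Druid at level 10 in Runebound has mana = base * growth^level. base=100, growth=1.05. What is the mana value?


value = base * growth^level
= 100 * 1.05^10
= 100 * 1.628895
= 162.89

162.89 mana


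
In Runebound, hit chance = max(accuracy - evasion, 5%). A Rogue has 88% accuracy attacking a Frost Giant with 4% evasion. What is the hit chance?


accuracy - evasion = 88 - 4 = 84
Apply floor: max(84, 5) = 84
Hit chance = 84%

84%


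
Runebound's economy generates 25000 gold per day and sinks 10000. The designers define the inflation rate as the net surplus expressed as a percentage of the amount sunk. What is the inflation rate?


Net gold = 25000 - 10000 = 15000
Inflation rate = net / sunk * 100 = 15000 / 10000 * 100
= 1.5 * 100
= 150.00%

150.00%


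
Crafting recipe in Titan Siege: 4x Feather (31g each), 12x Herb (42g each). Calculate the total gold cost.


Cost breakdown:
  Feather: 4 * 31 = 124
  Herb: 12 * 42 = 504
Total = 124 + 504 = 628

628 gold


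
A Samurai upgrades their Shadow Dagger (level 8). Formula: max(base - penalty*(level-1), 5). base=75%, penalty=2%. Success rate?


raw_rate = 75 - 2 * (8 - 1)
= 75 - 2 * 7
= 75 - 14
= 61
Apply floor: max(61, 5) = 61%

61%


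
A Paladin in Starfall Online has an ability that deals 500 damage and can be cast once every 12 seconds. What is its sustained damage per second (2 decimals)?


DPS = damage / cooldown
= 500 / 12
= 41.67

41.67 DPS


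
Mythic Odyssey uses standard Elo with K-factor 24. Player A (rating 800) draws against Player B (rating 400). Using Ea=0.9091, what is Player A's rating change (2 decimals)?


Elo update: delta = K * (S - Ea), where S = 0.5 (draws)
S - Ea = 0.5 - 0.9091 = -0.4091
Rating change = 24 * -0.4091
= -9.82

-9.82 rating points


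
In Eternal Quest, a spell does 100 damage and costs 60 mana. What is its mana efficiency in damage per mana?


Efficiency = damage / mana
= 100 / 60
= 1.67

1.67 dmg/mana


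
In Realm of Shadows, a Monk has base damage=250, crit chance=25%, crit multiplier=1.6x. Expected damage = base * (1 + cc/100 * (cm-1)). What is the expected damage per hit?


E[dmg] = base * (1 + crit_chance * (crit_mult - 1))
cc as decimal = 25/100 = 0.25
cm - 1 = 1.6 - 1 = 0.6
Bonus factor = 0.25 * 0.6 = 0.15
Total multiplier = 1 + 0.15 = 1.15
Expected damage = 250 * 1.15 = 287.50

287.50 damage


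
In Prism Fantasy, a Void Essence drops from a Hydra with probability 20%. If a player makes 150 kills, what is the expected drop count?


Expected drops = kills * (drop_rate / 100)
= 150 * (20 / 100)
= 150 * 0.2
= 30.0

30.0 drops


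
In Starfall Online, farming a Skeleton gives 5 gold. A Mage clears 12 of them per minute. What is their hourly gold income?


Gold per minute = 5 * 12 = 60
Gold per hour = 60 * 60 = 3600

3600 gold/hour


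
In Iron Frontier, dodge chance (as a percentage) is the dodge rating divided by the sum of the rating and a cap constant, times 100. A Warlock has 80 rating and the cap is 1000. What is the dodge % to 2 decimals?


dodge% = 80 / (80 + 1000) * 100
= 80 / 1080 * 100
= 0.074074 * 100
= 7.41%

7.41%


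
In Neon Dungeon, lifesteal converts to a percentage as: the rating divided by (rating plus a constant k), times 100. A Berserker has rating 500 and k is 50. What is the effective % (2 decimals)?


effective% = rating / (rating + k) * 100
= 500 / (500 + 50) * 100
= 500 / 550 * 100
= 0.909091 * 100
= 90.91%

90.91%


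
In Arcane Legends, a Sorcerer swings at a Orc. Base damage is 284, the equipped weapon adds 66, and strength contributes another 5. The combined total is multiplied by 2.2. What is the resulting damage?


Sum base + weapon + str = 284 + 66 + 5 = 355
Multiply by 2.2:
355 * 2.2 = 781.0

781.0 damage


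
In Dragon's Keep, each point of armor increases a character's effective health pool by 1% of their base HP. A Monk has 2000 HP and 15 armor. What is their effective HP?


EHP = 2000 * (1 + 15/100)
= 2000 * (1 + 0.15)
= 2000 * 1.15
= 2300.0

2300.0 EHP


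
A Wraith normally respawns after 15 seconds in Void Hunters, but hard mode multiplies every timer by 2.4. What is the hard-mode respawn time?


Respawn time = base * multiplier
= 15 * 2.4
= 36.0 seconds

36.0 seconds


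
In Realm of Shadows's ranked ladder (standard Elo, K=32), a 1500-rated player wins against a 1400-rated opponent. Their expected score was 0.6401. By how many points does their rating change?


Elo update: delta = K * (S - Ea), where S = 1 (wins)
S - Ea = 1 - 0.6401 = 0.3599
Rating change = 32 * 0.3599
= 11.52

11.52 rating points


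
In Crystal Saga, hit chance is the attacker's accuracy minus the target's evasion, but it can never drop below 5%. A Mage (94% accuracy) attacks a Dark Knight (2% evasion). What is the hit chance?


accuracy - evasion = 94 - 2 = 92
Apply floor: max(92, 5) = 92
Hit chance = 92%

92%


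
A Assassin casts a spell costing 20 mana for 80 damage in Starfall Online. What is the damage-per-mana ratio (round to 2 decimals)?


Efficiency = damage / mana
= 80 / 20
= 4.00

4.00 dmg/mana


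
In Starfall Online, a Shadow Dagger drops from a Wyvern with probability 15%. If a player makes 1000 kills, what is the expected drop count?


Expected drops = kills * (drop_rate / 100)
= 1000 * (15 / 100)
= 1000 * 0.15
= 150.0

150.0 drops


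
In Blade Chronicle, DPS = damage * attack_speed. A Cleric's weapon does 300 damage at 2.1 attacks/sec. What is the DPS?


DPS = damage * attack_speed
= 300 * 2.1
= 630.0

630.0 DPS


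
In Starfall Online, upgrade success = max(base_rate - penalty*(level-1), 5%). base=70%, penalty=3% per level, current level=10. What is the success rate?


raw_rate = 70 - 3 * (10 - 1)
= 70 - 3 * 9
= 70 - 27
= 43
Apply floor: max(43, 5) = 43%

43%


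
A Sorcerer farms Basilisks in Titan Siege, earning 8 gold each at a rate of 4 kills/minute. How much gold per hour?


Gold per minute = 8 * 4 = 32
Gold per hour = 32 * 60 = 1920

1920 gold/hour


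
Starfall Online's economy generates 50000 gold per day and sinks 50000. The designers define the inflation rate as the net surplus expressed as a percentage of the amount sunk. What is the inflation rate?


Net gold = 50000 - 50000 = 0
Inflation rate = net / sunk * 100 = 0 / 50000 * 100
= 0.0 * 100
= 0.00%

0.00%


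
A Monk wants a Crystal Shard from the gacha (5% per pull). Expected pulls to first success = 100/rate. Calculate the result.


Expected pulls for a geometric distribution = 1/p = 100 / rate%
= 100 / 5
= 20.0

20.0 pulls


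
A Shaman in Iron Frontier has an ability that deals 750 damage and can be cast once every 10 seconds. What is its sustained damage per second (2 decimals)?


DPS = damage / cooldown
= 750 / 10
= 75.00

75.00 DPS


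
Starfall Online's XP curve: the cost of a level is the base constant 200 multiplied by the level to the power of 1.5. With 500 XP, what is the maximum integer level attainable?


XP = 200 * level^1.5, so level = (XP / 200)^(1/1.5)
= (500 / 200)^(1/1.5)
= 2.5^0.6667
= 1.842
Floor: level = 1

level 1


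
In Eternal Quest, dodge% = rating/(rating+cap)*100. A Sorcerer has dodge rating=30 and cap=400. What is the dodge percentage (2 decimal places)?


dodge% = 30 / (30 + 400) * 100
= 30 / 430 * 100
= 0.069767 * 100
= 6.98%

6.98%


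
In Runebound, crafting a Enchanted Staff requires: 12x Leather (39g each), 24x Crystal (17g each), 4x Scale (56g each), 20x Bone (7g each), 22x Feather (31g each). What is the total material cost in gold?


Cost breakdown:
  Leather: 12 * 39 = 468
  Crystal: 24 * 17 = 408
  Scale: 4 * 56 = 224
  Bone: 20 * 7 = 140
  Feather: 22 * 31 = 682
Total = 468 + 408 + 224 + 140 + 682 = 1922

1922 gold


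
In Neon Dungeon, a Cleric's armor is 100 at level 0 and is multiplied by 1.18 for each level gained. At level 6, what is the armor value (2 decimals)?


value = base * growth^level
= 100 * 1.18^6
= 100 * 2.699554
= 269.96

269.96 armor


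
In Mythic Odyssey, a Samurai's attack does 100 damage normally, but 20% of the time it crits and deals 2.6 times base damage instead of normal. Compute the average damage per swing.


E[dmg] = base * (1 + crit_chance * (crit_mult - 1))
cc as decimal = 20/100 = 0.2
cm - 1 = 2.6 - 1 = 1.6
Bonus factor = 0.2 * 1.6 = 0.32
Total multiplier = 1 + 0.32 = 1.32
Expected damage = 100 * 1.32 = 132.00

132.00 damage


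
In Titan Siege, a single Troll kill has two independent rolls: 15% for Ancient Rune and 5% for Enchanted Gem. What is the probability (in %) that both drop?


For independent events, P(both) = P(A) * P(B)
= 15% * 5%
= 75 / 100 %
= 0.75%

0.75%


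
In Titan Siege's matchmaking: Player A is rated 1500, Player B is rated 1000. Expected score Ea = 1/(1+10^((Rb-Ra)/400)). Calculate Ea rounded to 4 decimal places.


Elo expected score: Ea = 1/(1 + 10^((Rb-Ra)/400))
Rb - Ra = 1000 - 1500 = -500
(Rb-Ra)/400 = -500/400 = -1.25
10^-1.25 = 0.056234
Ea = 1/(1 + 0.056234) = 1/1.056234 = 0.9468

0.9468


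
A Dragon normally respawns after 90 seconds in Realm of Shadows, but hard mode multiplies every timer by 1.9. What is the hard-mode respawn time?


Respawn time = base * multiplier
= 90 * 1.9
= 171.0 seconds

171.0 seconds


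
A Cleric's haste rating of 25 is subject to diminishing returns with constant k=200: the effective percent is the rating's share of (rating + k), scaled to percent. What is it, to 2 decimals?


effective% = rating / (rating + k) * 100
= 25 / (25 + 200) * 100
= 25 / 225 * 100
= 0.111111 * 100
= 11.11%

11.11%


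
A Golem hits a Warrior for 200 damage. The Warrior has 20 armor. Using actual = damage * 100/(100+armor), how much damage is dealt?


actual = 200 * 100 / (100 + 20)
= 200 * 100 / 120
= 20000 / 120
= 166.67

166.67 damage


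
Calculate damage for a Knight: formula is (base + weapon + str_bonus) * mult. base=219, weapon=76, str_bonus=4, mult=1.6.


Sum base + weapon + str = 219 + 76 + 4 = 299
Multiply by 1.6:
299 * 1.6 = 478.4

478.4 damage


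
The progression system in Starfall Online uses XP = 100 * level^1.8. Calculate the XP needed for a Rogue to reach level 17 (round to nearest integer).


XP = 100 * level^1.8
Substitute level = 17:
XP = 100 * 17^1.8
= 100 * 163.9865
= 16399

16399 XP


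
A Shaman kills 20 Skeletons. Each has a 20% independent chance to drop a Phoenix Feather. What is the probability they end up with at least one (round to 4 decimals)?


P(at least one) = 1 - P(none) = 1 - (1-p)^n
p = 20/100 = 0.2
1 - p = 0.8
(1 - p)^20 = 0.8^20 = 0.011529
P(at least one) = 1 - 0.011529 = 0.9885

0.9885


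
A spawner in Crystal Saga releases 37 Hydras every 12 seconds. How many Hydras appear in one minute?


Spawns per minute = count * (60 / interval)
= 37 * (60 / 12)
= 37 * 5.0
= 185.0

185.0 per minute


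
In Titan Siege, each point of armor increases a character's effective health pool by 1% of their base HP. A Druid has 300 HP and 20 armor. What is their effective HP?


EHP = 300 * (1 + 20/100)
= 300 * (1 + 0.2)
= 300 * 1.2
= 360.0

360.0 EHP


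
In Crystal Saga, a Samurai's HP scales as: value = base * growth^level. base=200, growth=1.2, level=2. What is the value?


value = base * growth^level
= 200 * 1.2^2
= 200 * 1.44
= 288.00

288.00 HP


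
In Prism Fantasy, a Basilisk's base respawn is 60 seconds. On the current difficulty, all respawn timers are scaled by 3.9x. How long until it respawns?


Respawn time = base * multiplier
= 60 * 3.9
= 234.0 seconds

234.0 seconds


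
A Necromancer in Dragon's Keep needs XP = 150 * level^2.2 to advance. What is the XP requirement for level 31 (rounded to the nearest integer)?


XP = 150 * level^2.2
Substitute level = 31:
XP = 150 * 31^2.2
= 150 * 1909.8345
= 286475

286475 XP


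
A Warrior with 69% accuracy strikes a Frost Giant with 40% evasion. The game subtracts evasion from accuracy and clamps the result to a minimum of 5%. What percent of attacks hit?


accuracy - evasion = 69 - 40 = 29
Apply floor: max(29, 5) = 29
Hit chance = 29%

29%


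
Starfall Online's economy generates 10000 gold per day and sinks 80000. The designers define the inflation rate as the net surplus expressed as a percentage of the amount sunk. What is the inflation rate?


Net gold = 10000 - 80000 = -70000
Inflation rate = net / sunk * 100 = -70000 / 80000 * 100
= -0.875 * 100
= -87.50%

-87.50%


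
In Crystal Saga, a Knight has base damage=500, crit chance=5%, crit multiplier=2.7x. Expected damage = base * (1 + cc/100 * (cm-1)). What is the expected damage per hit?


E[dmg] = base * (1 + crit_chance * (crit_mult - 1))
cc as decimal = 5/100 = 0.05
cm - 1 = 2.7 - 1 = 1.7
Bonus factor = 0.05 * 1.7 = 0.085
Total multiplier = 1 + 0.085 = 1.085
Expected damage = 500 * 1.085 = 542.50

542.50 damage


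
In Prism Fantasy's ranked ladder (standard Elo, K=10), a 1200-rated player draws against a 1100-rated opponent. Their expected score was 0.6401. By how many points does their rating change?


Elo update: delta = K * (S - Ea), where S = 0.5 (draws)
S - Ea = 0.5 - 0.6401 = -0.1401
Rating change = 10 * -0.1401
= -1.40

-1.40 rating points


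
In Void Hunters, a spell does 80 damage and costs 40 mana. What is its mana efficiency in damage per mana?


Efficiency = damage / mana
= 80 / 40
= 2.00

2.00 dmg/mana


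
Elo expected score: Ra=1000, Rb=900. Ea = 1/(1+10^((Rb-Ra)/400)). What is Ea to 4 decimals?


Elo expected score: Ea = 1/(1 + 10^((Rb-Ra)/400))
Rb - Ra = 900 - 1000 = -100
(Rb-Ra)/400 = -100/400 = -0.25
10^-0.25 = 0.562341
Ea = 1/(1 + 0.562341) = 1/1.562341 = 0.6401

0.6401


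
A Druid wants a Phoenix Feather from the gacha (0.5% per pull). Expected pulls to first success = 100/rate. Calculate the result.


Expected pulls for a geometric distribution = 1/p = 100 / rate%
= 100 / 0.5
= 200.0

200.0 pulls


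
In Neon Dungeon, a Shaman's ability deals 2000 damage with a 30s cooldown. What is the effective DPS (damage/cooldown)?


DPS = damage / cooldown
= 2000 / 30
= 66.67

66.67 DPS


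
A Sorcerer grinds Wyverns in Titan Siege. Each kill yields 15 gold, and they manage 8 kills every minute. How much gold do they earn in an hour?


Gold per minute = 15 * 8 = 120
Gold per hour = 120 * 60 = 7200

7200 gold/hour


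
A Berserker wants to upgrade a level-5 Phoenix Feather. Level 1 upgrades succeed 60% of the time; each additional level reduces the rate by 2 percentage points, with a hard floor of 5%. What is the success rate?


raw_rate = 60 - 2 * (5 - 1)
= 60 - 2 * 4
= 60 - 8
= 52
Apply floor: max(52, 5) = 52%

52%


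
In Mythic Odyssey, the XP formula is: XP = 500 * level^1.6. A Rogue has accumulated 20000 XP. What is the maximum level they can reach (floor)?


XP = 500 * level^1.6, so level = (XP / 500)^(1/1.6)
= (20000 / 500)^(1/1.6)
= 40.0^0.625
= 10.0297
Floor: level = 10

level 10


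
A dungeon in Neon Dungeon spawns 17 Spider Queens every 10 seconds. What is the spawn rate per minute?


Spawns per minute = count * (60 / interval)
= 17 * (60 / 10)
= 17 * 6.0
= 102.0

102.0 per minute


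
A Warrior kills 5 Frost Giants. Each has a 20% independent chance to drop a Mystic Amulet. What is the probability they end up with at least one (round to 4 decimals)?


P(at least one) = 1 - P(none) = 1 - (1-p)^n
p = 20/100 = 0.2
1 - p = 0.8
(1 - p)^5 = 0.8^5 = 0.327680
P(at least one) = 1 - 0.327680 = 0.6723

0.6723


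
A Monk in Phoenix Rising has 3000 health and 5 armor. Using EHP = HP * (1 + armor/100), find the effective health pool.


EHP = 3000 * (1 + 5/100)
= 3000 * (1 + 0.05)
= 3000 * 1.05
= 3150.0

3150.0 EHP


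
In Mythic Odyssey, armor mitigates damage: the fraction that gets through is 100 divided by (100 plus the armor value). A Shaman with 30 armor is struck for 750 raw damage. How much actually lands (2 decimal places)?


actual = 750 * 100 / (100 + 30)
= 750 * 100 / 130
= 75000 / 130
= 576.92

576.92 damage
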